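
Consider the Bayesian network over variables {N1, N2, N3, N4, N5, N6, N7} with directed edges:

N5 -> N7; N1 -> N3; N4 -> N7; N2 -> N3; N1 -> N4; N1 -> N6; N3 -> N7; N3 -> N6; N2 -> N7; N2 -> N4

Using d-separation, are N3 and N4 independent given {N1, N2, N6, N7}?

No

We examine all 6 paths between N3 and N4:
  1. N3 → N7 ← N4 — N7:collider[open] ⇒ active
  2. N3 → N7 ← N2 → N4 — N7:collider[open]; N2:fork[blocks] ⇒ blocked
  3. N3 → N6 ← N1 → N4 — N6:collider[open]; N1:fork[blocks] ⇒ blocked
  4. N3 ← N1 → N4 — N1:fork[blocks] ⇒ blocked
  5. N3 ← N2 → N7 ← N4 — N2:fork[blocks]; N7:collider[open] ⇒ blocked
  6. N3 ← N2 → N4 — N2:fork[blocks] ⇒ blocked
At least one path is unblocked, so d-separation fails.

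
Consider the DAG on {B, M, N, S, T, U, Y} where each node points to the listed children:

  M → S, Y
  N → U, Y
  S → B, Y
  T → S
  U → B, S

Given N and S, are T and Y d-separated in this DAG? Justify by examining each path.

No

There are 4 undirected paths between T and Y; checking each against the conditioning set {N, S}:
  1. T → S ← M → Y — S:collider[open]; M:fork[open] ⇒ active
  2. T → S → Y — S:chain[blocks] ⇒ blocked
  3. T → S ← U ← N → Y — S:collider[open]; U:chain[open]; N:fork[blocks] ⇒ blocked
  4. T → S → B ← U ← N → Y — S:chain[blocks]; B:collider[blocks]; U:chain[open]; N:fork[blocks] ⇒ blocked
Because an active path exists, T and Y are not d-separated.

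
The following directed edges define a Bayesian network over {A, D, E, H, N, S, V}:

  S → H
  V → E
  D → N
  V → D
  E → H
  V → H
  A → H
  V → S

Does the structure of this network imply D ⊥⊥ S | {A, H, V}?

Yes — D and S are d-separated given {A, H, V}.

There are 3 undirected paths between D and S; checking each against the conditioning set {A, H, V}:
Path 1: D ← V → H ← S
  V is a fork here and V is conditioned on, so the path is blocked at V.
Path 2: D ← V → S
  V is a fork here and V is conditioned on, so the path is blocked at V.
Path 3: D ← V → E → H ← S
  V is a fork here and V is conditioned on, so the path is blocked at V.
All paths are blocked; D ⊥ S | {A, H, V} holds.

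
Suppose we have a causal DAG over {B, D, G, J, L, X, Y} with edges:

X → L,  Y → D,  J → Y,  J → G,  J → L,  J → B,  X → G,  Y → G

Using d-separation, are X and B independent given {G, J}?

There are 3 undirected paths between X and B; checking each against the conditioning set {G, J}:
Path 1: X → L ← J → B
  L is a collider here and neither L nor any of its descendants is conditioned on, so the collider stays closed — the path is blocked at L.
Path 2: X → G ← J → B
  J is a fork here and J is conditioned on, so the path is blocked at J.
Path 3: X → G ← Y ← J → B
  J is a fork here and J is conditioned on, so the path is blocked at J.
All paths are blocked; X ⊥ B | {G, J} holds.

Yes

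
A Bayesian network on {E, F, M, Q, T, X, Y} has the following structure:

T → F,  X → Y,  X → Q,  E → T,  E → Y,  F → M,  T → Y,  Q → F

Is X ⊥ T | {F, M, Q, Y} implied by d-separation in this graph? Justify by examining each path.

We examine all 3 paths between X and T:
Path 1: X → Y ← T
  Y is a collider and Y is conditioned on, which opens it — no node blocks this path, so it is active.
Path 2: X → Y ← E → T
  Y is a collider and Y is conditioned on, which opens it; E is a fork and E is not conditioned on — no node blocks this path, so it is active.
Path 3: X → Q → F ← T
  Q is a chain here and Q is conditioned on, so the path is blocked at Q.
At least one path is unblocked, so d-separation fails.

No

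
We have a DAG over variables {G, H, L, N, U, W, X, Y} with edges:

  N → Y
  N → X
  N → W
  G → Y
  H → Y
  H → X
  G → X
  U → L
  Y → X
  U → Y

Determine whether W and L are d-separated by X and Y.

No — W and L are not d-separated given {X, Y}.

We examine all 4 paths between W and L:
Path 1: W ← N → Y ← U → L
  N is a fork and N is not conditioned on; Y is a collider and Y is conditioned on, which opens it; U is a fork and U is not conditioned on — no node blocks this path, so it is active.
Path 2: W ← N → X ← H → Y ← U → L
  N is a fork and N is not conditioned on; X is a collider and X is conditioned on, which opens it; H is a fork and H is not conditioned on; Y is a collider and Y is conditioned on, which opens it; U is a fork and U is not conditioned on — no node blocks this path, so it is active.
Path 3: W ← N → X ← Y ← U → L
  Y is a chain here and Y is conditioned on, so the path is blocked at Y.
Path 4: W ← N → X ← G → Y ← U → L
  N is a fork and N is not conditioned on; X is a collider and X is conditioned on, which opens it; G is a fork and G is not conditioned on; Y is a collider and Y is conditioned on, which opens it; U is a fork and U is not conditioned on — no node blocks this path, so it is active.
At least one path is unblocked, so d-separation fails.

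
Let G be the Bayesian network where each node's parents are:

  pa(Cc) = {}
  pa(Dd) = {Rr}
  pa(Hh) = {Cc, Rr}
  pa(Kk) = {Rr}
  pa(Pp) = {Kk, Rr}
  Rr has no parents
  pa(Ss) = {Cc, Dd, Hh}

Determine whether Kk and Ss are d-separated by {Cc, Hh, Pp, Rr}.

6 paths connect Kk and Ss; each must be blocked for d-separation to hold:
Path 1: Kk ← Rr → Dd → Ss
  Rr is a fork here and Rr is conditioned on, so the path is blocked at Rr.
Path 2: Kk ← Rr → Hh ← Cc → Ss
  Rr is a fork here and Rr is conditioned on, so the path is blocked at Rr.
Path 3: Kk ← Rr → Hh → Ss
  Rr is a fork here and Rr is conditioned on, so the path is blocked at Rr.
Path 4: Kk → Pp ← Rr → Dd → Ss
  Rr is a fork here and Rr is conditioned on, so the path is blocked at Rr.
Path 5: Kk → Pp ← Rr → Hh ← Cc → Ss
  Rr is a fork here and Rr is conditioned on, so the path is blocked at Rr.
Path 6: Kk → Pp ← Rr → Hh → Ss
  Rr is a fork here and Rr is conditioned on, so the path is blocked at Rr.
All paths are blocked; Kk ⊥ Ss | {Cc, Hh, Pp, Rr} holds.

Yes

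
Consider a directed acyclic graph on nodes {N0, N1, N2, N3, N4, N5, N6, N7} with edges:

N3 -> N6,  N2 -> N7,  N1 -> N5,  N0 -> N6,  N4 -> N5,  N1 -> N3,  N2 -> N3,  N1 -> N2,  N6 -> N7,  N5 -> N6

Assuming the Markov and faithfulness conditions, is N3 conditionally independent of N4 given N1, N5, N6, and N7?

Yes

There are 6 undirected paths between N3 and N4; checking each against the conditioning set {N1, N5, N6, N7}:
Path 1: N3 ← N2 → N7 ← N6 ← N5 ← N4
  N6 is a chain here and N6 is conditioned on, so the path is blocked at N6.
Path 2: N3 ← N2 ← N1 → N5 ← N4
  N1 is a fork here and N1 is conditioned on, so the path is blocked at N1.
Path 3: N3 ← N1 → N5 ← N4
  N1 is a fork here and N1 is conditioned on, so the path is blocked at N1.
Path 4: N3 ← N1 → N2 → N7 ← N6 ← N5 ← N4
  N1 is a fork here and N1 is conditioned on, so the path is blocked at N1.
Path 5: N3 → N6 → N7 ← N2 ← N1 → N5 ← N4
  N6 is a chain here and N6 is conditioned on, so the path is blocked at N6.
Path 6: N3 → N6 ← N5 ← N4
  N5 is a chain here and N5 is conditioned on, so the path is blocked at N5.
Since every path is blocked, d-separation holds.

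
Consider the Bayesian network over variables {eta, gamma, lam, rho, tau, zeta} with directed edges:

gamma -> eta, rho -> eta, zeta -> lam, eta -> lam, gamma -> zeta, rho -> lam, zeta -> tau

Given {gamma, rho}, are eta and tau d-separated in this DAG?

Yes — eta and tau are d-separated given {gamma, rho}.

3 paths connect eta and tau; each must be blocked for d-separation to hold:
Path 1: eta ← rho → lam ← zeta → tau
  rho is a fork here and rho is conditioned on, so the path is blocked at rho.
Path 2: eta ← gamma → zeta → tau
  gamma is a fork here and gamma is conditioned on, so the path is blocked at gamma.
Path 3: eta → lam ← zeta → tau
  lam is a collider here and neither lam nor any of its descendants is conditioned on, so the collider stays closed — the path is blocked at lam.
Since every path is blocked, d-separation holds.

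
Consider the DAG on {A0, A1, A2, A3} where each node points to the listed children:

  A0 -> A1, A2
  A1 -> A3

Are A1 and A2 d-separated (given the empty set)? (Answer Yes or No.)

Only one path connects A1 and A2:
Path 1: A1 ← A0 → A2
  A0 is a fork and A0 is not conditioned on — no node blocks this path, so it is active.
Since the path A1 ← A0 → A2 is active, A1 and A2 are not d-separated given ∅.

No — A1 and A2 are not d-separated given ∅.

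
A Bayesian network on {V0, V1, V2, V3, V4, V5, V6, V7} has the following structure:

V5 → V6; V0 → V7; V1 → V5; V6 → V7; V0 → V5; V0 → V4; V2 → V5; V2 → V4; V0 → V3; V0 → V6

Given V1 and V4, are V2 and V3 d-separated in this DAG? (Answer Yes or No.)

No

4 paths connect V2 and V3; each must be blocked for d-separation to hold:
  1. V2 → V4 ← V0 → V3 — V4:collider[open]; V0:fork[open] ⇒ active
  2. V2 → V5 → V6 → V7 ← V0 → V3 — V5:chain[open]; V6:chain[open]; V7:collider[blocks]; V0:fork[open] ⇒ blocked
  3. V2 → V5 → V6 ← V0 → V3 — V5:chain[open]; V6:collider[blocks]; V0:fork[open] ⇒ blocked
  4. V2 → V5 ← V0 → V3 — V5:collider[blocks]; V0:fork[open] ⇒ blocked
At least one path is unblocked, so d-separation fails.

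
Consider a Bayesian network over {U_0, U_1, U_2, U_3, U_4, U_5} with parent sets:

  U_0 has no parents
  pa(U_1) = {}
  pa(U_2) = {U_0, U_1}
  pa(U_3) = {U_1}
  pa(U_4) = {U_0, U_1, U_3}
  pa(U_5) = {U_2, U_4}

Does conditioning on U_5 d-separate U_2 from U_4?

No

4 paths connect U_2 and U_4; each must be blocked for d-separation to hold:
Path 1: U_2 ← U_1 → U_4
  U_1 is a fork and U_1 is not conditioned on — no node blocks this path, so it is active.
Path 2: U_2 ← U_1 → U_3 → U_4
  U_1 is a fork and U_1 is not conditioned on; U_3 is a chain and U_3 is not conditioned on — no node blocks this path, so it is active.
Path 3: U_2 → U_5 ← U_4
  U_5 is a collider and U_5 is conditioned on, which opens it — no node blocks this path, so it is active.
Path 4: U_2 ← U_0 → U_4
  U_0 is a fork and U_0 is not conditioned on — no node blocks this path, so it is active.
At least one path is unblocked, so d-separation fails.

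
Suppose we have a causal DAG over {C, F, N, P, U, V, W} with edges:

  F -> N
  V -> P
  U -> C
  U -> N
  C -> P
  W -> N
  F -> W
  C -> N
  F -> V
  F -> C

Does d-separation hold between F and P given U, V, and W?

No

6 paths connect F and P; each must be blocked for d-separation to hold:
  1. F → C → P — C:chain[open] ⇒ active
  2. F → N ← C → P — N:collider[blocks]; C:fork[open] ⇒ blocked
  3. F → N ← U → C → P — N:collider[blocks]; U:fork[blocks]; C:chain[open] ⇒ blocked
  4. F → V → P — V:chain[blocks] ⇒ blocked
  5. F → W → N ← C → P — W:chain[blocks]; N:collider[blocks]; C:fork[open] ⇒ blocked
  6. F → W → N ← U → C → P — W:chain[blocks]; N:collider[blocks]; U:fork[blocks]; C:chain[open] ⇒ blocked
At least one path is unblocked, so d-separation fails.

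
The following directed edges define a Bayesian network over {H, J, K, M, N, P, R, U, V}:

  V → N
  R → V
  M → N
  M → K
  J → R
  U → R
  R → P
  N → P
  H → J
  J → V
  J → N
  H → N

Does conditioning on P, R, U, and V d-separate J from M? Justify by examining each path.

No — J and M are not d-separated given {P, R, U, V}.

There are 6 undirected paths between J and M; checking each against the conditioning set {P, R, U, V}:
  1. J → R → V → N ← M — R:chain[blocks]; V:chain[blocks]; N:collider[open] ⇒ blocked
  2. J → R → P ← N ← M — R:chain[blocks]; P:collider[open]; N:chain[open] ⇒ blocked
  3. J → N ← M — N:collider[open] ⇒ active
  4. J → V ← R → P ← N ← M — V:collider[open]; R:fork[blocks]; P:collider[open]; N:chain[open] ⇒ blocked
  5. J → V → N ← M — V:chain[blocks]; N:collider[open] ⇒ blocked
  6. J ← H → N ← M — H:fork[open]; N:collider[open] ⇒ active
Since the path J → N ← M is active, J and M are not d-separated given {P, R, U, V}.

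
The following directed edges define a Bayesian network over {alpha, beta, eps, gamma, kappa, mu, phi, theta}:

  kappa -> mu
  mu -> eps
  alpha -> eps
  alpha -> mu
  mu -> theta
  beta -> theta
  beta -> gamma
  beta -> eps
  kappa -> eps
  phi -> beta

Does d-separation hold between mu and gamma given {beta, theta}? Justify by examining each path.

Yes — mu and gamma are d-separated given {beta, theta}.

Enumerating the 4 paths from mu to gamma and testing each for blocking by {beta, theta}:
Path 1: mu → theta ← beta → gamma
  beta is a fork here and beta is conditioned on, so the path is blocked at beta.
Path 2: mu ← kappa → eps ← beta → gamma
  eps is a collider here and neither eps nor any of its descendants is conditioned on, so the collider stays closed — the path is blocked at eps.
Path 3: mu ← alpha → eps ← beta → gamma
  eps is a collider here and neither eps nor any of its descendants is conditioned on, so the collider stays closed — the path is blocked at eps.
Path 4: mu → eps ← beta → gamma
  eps is a collider here and neither eps nor any of its descendants is conditioned on, so the collider stays closed — the path is blocked at eps.
Every path is blocked, so mu and gamma are d-separated given {beta, theta}.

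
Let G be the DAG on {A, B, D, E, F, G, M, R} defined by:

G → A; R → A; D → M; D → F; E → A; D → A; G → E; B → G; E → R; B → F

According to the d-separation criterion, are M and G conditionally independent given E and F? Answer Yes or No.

No

There are 4 undirected paths between M and G; checking each against the conditioning set {E, F}:
  1. M ← D → F ← B → G — D:fork[open]; F:collider[open]; B:fork[open] ⇒ active
  2. M ← D → A ← G — D:fork[open]; A:collider[blocks] ⇒ blocked
  3. M ← D → A ← E ← G — D:fork[open]; A:collider[blocks]; E:chain[blocks] ⇒ blocked
  4. M ← D → A ← R ← E ← G — D:fork[open]; A:collider[blocks]; R:chain[open]; E:chain[blocks] ⇒ blocked
Since the path M ← D → F ← B → G is active, M and G are not d-separated given {E, F}.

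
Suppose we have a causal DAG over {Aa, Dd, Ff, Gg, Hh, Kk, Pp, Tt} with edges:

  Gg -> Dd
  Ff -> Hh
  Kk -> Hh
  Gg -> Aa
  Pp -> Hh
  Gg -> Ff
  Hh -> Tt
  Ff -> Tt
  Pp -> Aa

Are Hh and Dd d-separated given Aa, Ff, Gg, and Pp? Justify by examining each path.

Yes

3 paths connect Hh and Dd; each must be blocked for d-separation to hold:
  1. Hh ← Pp → Aa ← Gg → Dd — Pp:fork[blocks]; Aa:collider[open]; Gg:fork[blocks] ⇒ blocked
  2. Hh → Tt ← Ff ← Gg → Dd — Tt:collider[blocks]; Ff:chain[blocks]; Gg:fork[blocks] ⇒ blocked
  3. Hh ← Ff ← Gg → Dd — Ff:chain[blocks]; Gg:fork[blocks] ⇒ blocked
Every path is blocked, so Hh and Dd are d-separated given {Aa, Ff, Gg, Pp}.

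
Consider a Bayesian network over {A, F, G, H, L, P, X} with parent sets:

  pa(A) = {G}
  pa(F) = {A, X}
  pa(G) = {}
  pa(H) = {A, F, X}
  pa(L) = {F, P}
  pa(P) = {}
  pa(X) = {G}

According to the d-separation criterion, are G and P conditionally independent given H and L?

There are 6 undirected paths between G and P; checking each against the conditioning set {H, L}:
Path 1: G → A → H ← X → F → L ← P
  A is a chain and A is not conditioned on; H is a collider and H is conditioned on, which opens it; X is a fork and X is not conditioned on; F is a chain and F is not conditioned on; L is a collider and L is conditioned on, which opens it — no node blocks this path, so it is active.
Path 2: G → A → H ← F → L ← P
  A is a chain and A is not conditioned on; H is a collider and H is conditioned on, which opens it; F is a fork and F is not conditioned on; L is a collider and L is conditioned on, which opens it — no node blocks this path, so it is active.
Path 3: G → A → F → L ← P
  A is a chain and A is not conditioned on; F is a chain and F is not conditioned on; L is a collider and L is conditioned on, which opens it — no node blocks this path, so it is active.
Path 4: G → X → H ← A → F → L ← P
  X is a chain and X is not conditioned on; H is a collider and H is conditioned on, which opens it; A is a fork and A is not conditioned on; F is a chain and F is not conditioned on; L is a collider and L is conditioned on, which opens it — no node blocks this path, so it is active.
Path 5: G → X → H ← F → L ← P
  X is a chain and X is not conditioned on; H is a collider and H is conditioned on, which opens it; F is a fork and F is not conditioned on; L is a collider and L is conditioned on, which opens it — no node blocks this path, so it is active.
Path 6: G → X → F → L ← P
  X is a chain and X is not conditioned on; F is a chain and F is not conditioned on; L is a collider and L is conditioned on, which opens it — no node blocks this path, so it is active.
Since the path G → A → H ← X → F → L ← P is active, G and P are not d-separated given {H, L}.

No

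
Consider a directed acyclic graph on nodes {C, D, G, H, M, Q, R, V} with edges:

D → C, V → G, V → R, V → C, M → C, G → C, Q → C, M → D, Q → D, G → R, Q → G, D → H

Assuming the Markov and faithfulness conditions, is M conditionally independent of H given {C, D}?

6 paths connect M and H; each must be blocked for d-separation to hold:
  1. M → C ← V → G ← Q → D → H — C:collider[open]; V:fork[open]; G:collider[open]; Q:fork[open]; D:chain[blocks] ⇒ blocked
  2. M → C ← V → R ← G ← Q → D → H — C:collider[open]; V:fork[open]; R:collider[blocks]; G:chain[open]; Q:fork[open]; D:chain[blocks] ⇒ blocked
  3. M → C ← D → H — C:collider[open]; D:fork[blocks] ⇒ blocked
  4. M → C ← Q → D → H — C:collider[open]; Q:fork[open]; D:chain[blocks] ⇒ blocked
  5. M → C ← G ← Q → D → H — C:collider[open]; G:chain[open]; Q:fork[open]; D:chain[blocks] ⇒ blocked
  6. M → D → H — D:chain[blocks] ⇒ blocked
All paths are blocked; M ⊥ H | {C, D} holds.

Yes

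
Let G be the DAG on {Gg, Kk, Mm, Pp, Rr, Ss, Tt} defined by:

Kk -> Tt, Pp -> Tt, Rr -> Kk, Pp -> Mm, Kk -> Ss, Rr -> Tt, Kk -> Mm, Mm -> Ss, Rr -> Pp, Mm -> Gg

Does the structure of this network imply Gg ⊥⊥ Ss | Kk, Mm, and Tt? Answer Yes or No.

Yes

There are 6 undirected paths between Gg and Ss; checking each against the conditioning set {Kk, Mm, Tt}:
Path 1: Gg ← Mm ← Kk → Ss
  Mm is a chain here and Mm is conditioned on, so the path is blocked at Mm.
Path 2: Gg ← Mm ← Pp → Tt ← Kk → Ss
  Mm is a chain here and Mm is conditioned on, so the path is blocked at Mm.
Path 3: Gg ← Mm ← Pp → Tt ← Rr → Kk → Ss
  Mm is a chain here and Mm is conditioned on, so the path is blocked at Mm.
Path 4: Gg ← Mm ← Pp ← Rr → Tt ← Kk → Ss
  Mm is a chain here and Mm is conditioned on, so the path is blocked at Mm.
Path 5: Gg ← Mm ← Pp ← Rr → Kk → Ss
  Mm is a chain here and Mm is conditioned on, so the path is blocked at Mm.
Path 6: Gg ← Mm → Ss
  Mm is a fork here and Mm is conditioned on, so the path is blocked at Mm.
Since every path is blocked, d-separation holds.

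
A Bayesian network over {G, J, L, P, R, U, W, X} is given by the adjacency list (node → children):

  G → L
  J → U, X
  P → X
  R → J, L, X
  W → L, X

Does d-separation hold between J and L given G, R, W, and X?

Yes — J and L are d-separated given {G, R, W, X}.

Enumerating the 4 paths from J to L and testing each for blocking by {G, R, W, X}:
  1. J → X ← R → L — X:collider[open]; R:fork[blocks] ⇒ blocked
  2. J → X ← W → L — X:collider[open]; W:fork[blocks] ⇒ blocked
  3. J ← R → X ← W → L — R:fork[blocks]; X:collider[open]; W:fork[blocks] ⇒ blocked
  4. J ← R → L — R:fork[blocks] ⇒ blocked
Every path is blocked, so J and L are d-separated given {G, R, W, X}.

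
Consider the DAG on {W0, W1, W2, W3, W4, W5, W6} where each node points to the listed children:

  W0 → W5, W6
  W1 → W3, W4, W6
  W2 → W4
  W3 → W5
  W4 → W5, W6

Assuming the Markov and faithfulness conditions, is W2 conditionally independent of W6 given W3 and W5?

No

There are 5 undirected paths between W2 and W6; checking each against the conditioning set {W3, W5}:
  1. W2 → W4 ← W1 → W6 — W4:collider[open]; W1:fork[open] ⇒ active
  2. W2 → W4 ← W1 → W3 → W5 ← W0 → W6 — W4:collider[open]; W1:fork[open]; W3:chain[blocks]; W5:collider[open]; W0:fork[open] ⇒ blocked
  3. W2 → W4 → W6 — W4:chain[open] ⇒ active
  4. W2 → W4 → W5 ← W0 → W6 — W4:chain[open]; W5:collider[open]; W0:fork[open] ⇒ active
  5. W2 → W4 → W5 ← W3 ← W1 → W6 — W4:chain[open]; W5:collider[open]; W3:chain[blocks]; W1:fork[open] ⇒ blocked
Since the path W2 → W4 ← W1 → W6 is active, W2 and W6 are not d-separated given {W3, W5}.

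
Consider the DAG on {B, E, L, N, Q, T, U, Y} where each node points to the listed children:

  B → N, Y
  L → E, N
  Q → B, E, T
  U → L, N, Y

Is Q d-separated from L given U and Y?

Yes — Q and L are d-separated given {U, Y}.

5 paths connect Q and L; each must be blocked for d-separation to hold:
Path 1: Q → B → Y ← U → L
  U is a fork here and U is conditioned on, so the path is blocked at U.
Path 2: Q → B → Y ← U → N ← L
  U is a fork here and U is conditioned on, so the path is blocked at U.
Path 3: Q → B → N ← L
  N is a collider here and neither N nor any of its descendants is conditioned on, so the collider stays closed — the path is blocked at N.
Path 4: Q → B → N ← U → L
  N is a collider here and neither N nor any of its descendants is conditioned on, so the collider stays closed — the path is blocked at N.
Path 5: Q → E ← L
  E is a collider here and neither E nor any of its descendants is conditioned on, so the collider stays closed — the path is blocked at E.
Since every path is blocked, d-separation holds.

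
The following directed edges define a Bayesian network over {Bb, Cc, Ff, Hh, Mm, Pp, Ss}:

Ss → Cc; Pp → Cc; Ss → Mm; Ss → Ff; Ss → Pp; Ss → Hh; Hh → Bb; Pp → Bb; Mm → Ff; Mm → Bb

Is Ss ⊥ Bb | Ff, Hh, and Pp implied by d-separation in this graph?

There are 5 undirected paths between Ss and Bb; checking each against the conditioning set {Ff, Hh, Pp}:
Path 1: Ss → Pp → Bb
  Pp is a chain here and Pp is conditioned on, so the path is blocked at Pp.
Path 2: Ss → Ff ← Mm → Bb
  Ff is a collider and Ff is conditioned on, which opens it; Mm is a fork and Mm is not conditioned on — no node blocks this path, so it is active.
Path 3: Ss → Hh → Bb
  Hh is a chain here and Hh is conditioned on, so the path is blocked at Hh.
Path 4: Ss → Cc ← Pp → Bb
  Cc is a collider here and neither Cc nor any of its descendants is conditioned on, so the collider stays closed — the path is blocked at Cc.
Path 5: Ss → Mm → Bb
  Mm is a chain and Mm is not conditioned on — no node blocks this path, so it is active.
Because an active path exists, Ss and Bb are not d-separated.

No — Ss and Bb are not d-separated given {Ff, Hh, Pp}.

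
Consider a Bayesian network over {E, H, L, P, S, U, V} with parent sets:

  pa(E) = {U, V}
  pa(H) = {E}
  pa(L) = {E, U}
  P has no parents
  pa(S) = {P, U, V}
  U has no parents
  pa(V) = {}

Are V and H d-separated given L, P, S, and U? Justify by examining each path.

3 paths connect V and H; each must be blocked for d-separation to hold:
  1. V → E → H — E:chain[open] ⇒ active
  2. V → S ← U → L ← E → H — S:collider[open]; U:fork[blocks]; L:collider[open]; E:fork[open] ⇒ blocked
  3. V → S ← U → E → H — S:collider[open]; U:fork[blocks]; E:chain[open] ⇒ blocked
Since the path V → E → H is active, V and H are not d-separated given {L, P, S, U}.

No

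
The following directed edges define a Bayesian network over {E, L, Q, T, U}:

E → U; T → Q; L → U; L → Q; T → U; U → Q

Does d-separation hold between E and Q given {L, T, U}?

Yes — E and Q are d-separated given {L, T, U}.

We examine all 3 paths between E and Q:
Path 1: E → U ← L → Q
  L is a fork here and L is conditioned on, so the path is blocked at L.
Path 2: E → U → Q
  U is a chain here and U is conditioned on, so the path is blocked at U.
Path 3: E → U ← T → Q
  T is a fork here and T is conditioned on, so the path is blocked at T.
Since every path is blocked, d-separation holds.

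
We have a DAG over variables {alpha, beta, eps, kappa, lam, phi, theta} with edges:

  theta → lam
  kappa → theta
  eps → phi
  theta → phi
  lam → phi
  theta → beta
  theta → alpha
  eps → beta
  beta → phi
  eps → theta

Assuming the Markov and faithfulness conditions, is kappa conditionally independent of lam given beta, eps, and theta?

We examine all 6 paths between kappa and lam:
Path 1: kappa → theta → lam
  theta is a chain here and theta is conditioned on, so the path is blocked at theta.
Path 2: kappa → theta ← eps → phi ← lam
  eps is a fork here and eps is conditioned on, so the path is blocked at eps.
Path 3: kappa → theta ← eps → beta → phi ← lam
  eps is a fork here and eps is conditioned on, so the path is blocked at eps.
Path 4: kappa → theta → phi ← lam
  theta is a chain here and theta is conditioned on, so the path is blocked at theta.
Path 5: kappa → theta → beta ← eps → phi ← lam
  theta is a chain here and theta is conditioned on, so the path is blocked at theta.
Path 6: kappa → theta → beta → phi ← lam
  theta is a chain here and theta is conditioned on, so the path is blocked at theta.
All paths are blocked; kappa ⊥ lam | {beta, eps, theta} holds.

Yes — kappa and lam are d-separated given {beta, eps, theta}.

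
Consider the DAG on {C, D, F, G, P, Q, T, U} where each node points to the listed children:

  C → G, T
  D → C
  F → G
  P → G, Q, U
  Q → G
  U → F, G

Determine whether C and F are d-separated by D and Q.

Yes — C and F are d-separated given {D, Q}.

4 paths connect C and F; each must be blocked for d-separation to hold:
  1. C → G ← P → U → F — G:collider[blocks]; P:fork[open]; U:chain[open] ⇒ blocked
  2. C → G ← U → F — G:collider[blocks]; U:fork[open] ⇒ blocked
  3. C → G ← Q ← P → U → F — G:collider[blocks]; Q:chain[blocks]; P:fork[open]; U:chain[open] ⇒ blocked
  4. C → G ← F — G:collider[blocks] ⇒ blocked
Since every path is blocked, d-separation holds.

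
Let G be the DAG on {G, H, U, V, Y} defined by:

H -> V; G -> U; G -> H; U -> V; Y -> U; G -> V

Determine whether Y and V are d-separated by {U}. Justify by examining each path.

No — Y and V are not d-separated given {U}.

3 paths connect Y and V; each must be blocked for d-separation to hold:
  1. Y → U → V — U:chain[blocks] ⇒ blocked
  2. Y → U ← G → V — U:collider[open]; G:fork[open] ⇒ active
  3. Y → U ← G → H → V — U:collider[open]; G:fork[open]; H:chain[open] ⇒ active
At least one path is unblocked, so d-separation fails.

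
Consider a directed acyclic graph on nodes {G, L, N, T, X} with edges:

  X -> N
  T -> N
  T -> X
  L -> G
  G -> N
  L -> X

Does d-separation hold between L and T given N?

There are 4 undirected paths between L and T; checking each against the conditioning set {N}:
Path 1: L → X → N ← T
  X is a chain and X is not conditioned on; N is a collider and N is conditioned on, which opens it — no node blocks this path, so it is active.
Path 2: L → X ← T
  X is a collider and its descendant N is conditioned on, which opens it — no node blocks this path, so it is active.
Path 3: L → G → N ← T
  G is a chain and G is not conditioned on; N is a collider and N is conditioned on, which opens it — no node blocks this path, so it is active.
Path 4: L → G → N ← X ← T
  G is a chain and G is not conditioned on; N is a collider and N is conditioned on, which opens it; X is a chain and X is not conditioned on — no node blocks this path, so it is active.
Because an active path exists, L and T are not d-separated.

No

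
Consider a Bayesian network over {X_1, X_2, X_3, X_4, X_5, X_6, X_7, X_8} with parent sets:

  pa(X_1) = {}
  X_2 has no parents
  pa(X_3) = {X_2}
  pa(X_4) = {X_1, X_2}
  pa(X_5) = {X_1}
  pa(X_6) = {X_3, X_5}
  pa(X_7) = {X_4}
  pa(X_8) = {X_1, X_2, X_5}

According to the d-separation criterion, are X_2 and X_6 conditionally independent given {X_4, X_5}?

No — X_2 and X_6 are not d-separated given {X_4, X_5}.

5 paths connect X_2 and X_6; each must be blocked for d-separation to hold:
  1. X_2 → X_4 ← X_1 → X_5 → X_6 — X_4:collider[open]; X_1:fork[open]; X_5:chain[blocks] ⇒ blocked
  2. X_2 → X_4 ← X_1 → X_8 ← X_5 → X_6 — X_4:collider[open]; X_1:fork[open]; X_8:collider[blocks]; X_5:fork[blocks] ⇒ blocked
  3. X_2 → X_3 → X_6 — X_3:chain[open] ⇒ active
  4. X_2 → X_8 ← X_5 → X_6 — X_8:collider[blocks]; X_5:fork[blocks] ⇒ blocked
  5. X_2 → X_8 ← X_1 → X_5 → X_6 — X_8:collider[blocks]; X_1:fork[open]; X_5:chain[blocks] ⇒ blocked
At least one path is unblocked, so d-separation fails.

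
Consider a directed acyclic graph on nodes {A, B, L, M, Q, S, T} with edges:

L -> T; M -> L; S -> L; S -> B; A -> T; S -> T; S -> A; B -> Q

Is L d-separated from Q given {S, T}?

There are 3 undirected paths between L and Q; checking each against the conditioning set {S, T}:
Path 1: L → T ← A ← S → B → Q
  S is a fork here and S is conditioned on, so the path is blocked at S.
Path 2: L → T ← S → B → Q
  S is a fork here and S is conditioned on, so the path is blocked at S.
Path 3: L ← S → B → Q
  S is a fork here and S is conditioned on, so the path is blocked at S.
Every path is blocked, so L and Q are d-separated given {S, T}.

Yes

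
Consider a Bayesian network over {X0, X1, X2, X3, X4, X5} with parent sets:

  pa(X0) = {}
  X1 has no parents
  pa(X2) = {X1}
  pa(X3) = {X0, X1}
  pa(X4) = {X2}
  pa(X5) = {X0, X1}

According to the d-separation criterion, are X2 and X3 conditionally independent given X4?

No

Enumerating the 2 paths from X2 to X3 and testing each for blocking by {X4}:
Path 1: X2 ← X1 → X3
  X1 is a fork and X1 is not conditioned on — no node blocks this path, so it is active.
Path 2: X2 ← X1 → X5 ← X0 → X3
  X5 is a collider here and neither X5 nor any of its descendants is conditioned on, so the collider stays closed — the path is blocked at X5.
At least one path is unblocked, so d-separation fails.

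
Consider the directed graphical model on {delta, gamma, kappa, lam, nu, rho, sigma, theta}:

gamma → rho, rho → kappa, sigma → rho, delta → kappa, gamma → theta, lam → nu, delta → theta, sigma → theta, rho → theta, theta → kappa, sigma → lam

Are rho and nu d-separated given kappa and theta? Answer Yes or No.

Enumerating the 5 paths from rho to nu and testing each for blocking by {kappa, theta}:
Path 1: rho → theta ← sigma → lam → nu
  theta is a collider and theta is conditioned on, which opens it; sigma is a fork and sigma is not conditioned on; lam is a chain and lam is not conditioned on — no node blocks this path, so it is active.
Path 2: rho ← sigma → lam → nu
  sigma is a fork and sigma is not conditioned on; lam is a chain and lam is not conditioned on — no node blocks this path, so it is active.
Path 3: rho → kappa ← delta → theta ← sigma → lam → nu
  kappa is a collider and kappa is conditioned on, which opens it; delta is a fork and delta is not conditioned on; theta is a collider and theta is conditioned on, which opens it; sigma is a fork and sigma is not conditioned on; lam is a chain and lam is not conditioned on — no node blocks this path, so it is active.
Path 4: rho → kappa ← theta ← sigma → lam → nu
  theta is a chain here and theta is conditioned on, so the path is blocked at theta.
Path 5: rho ← gamma → theta ← sigma → lam → nu
  gamma is a fork and gamma is not conditioned on; theta is a collider and theta is conditioned on, which opens it; sigma is a fork and sigma is not conditioned on; lam is a chain and lam is not conditioned on — no node blocks this path, so it is active.
Since the path rho → theta ← sigma → lam → nu is active, rho and nu are not d-separated given {kappa, theta}.

No — rho and nu are not d-separated given {kappa, theta}.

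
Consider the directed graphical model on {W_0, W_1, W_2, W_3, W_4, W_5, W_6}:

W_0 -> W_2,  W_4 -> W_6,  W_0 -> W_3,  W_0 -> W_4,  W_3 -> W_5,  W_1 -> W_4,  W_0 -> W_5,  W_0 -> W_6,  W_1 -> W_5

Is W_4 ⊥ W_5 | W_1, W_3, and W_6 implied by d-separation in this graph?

No

Enumerating the 5 paths from W_4 to W_5 and testing each for blocking by {W_1, W_3, W_6}:
Path 1: W_4 ← W_0 → W_3 → W_5
  W_3 is a chain here and W_3 is conditioned on, so the path is blocked at W_3.
Path 2: W_4 ← W_0 → W_5
  W_0 is a fork and W_0 is not conditioned on — no node blocks this path, so it is active.
Path 3: W_4 ← W_1 → W_5
  W_1 is a fork here and W_1 is conditioned on, so the path is blocked at W_1.
Path 4: W_4 → W_6 ← W_0 → W_3 → W_5
  W_3 is a chain here and W_3 is conditioned on, so the path is blocked at W_3.
Path 5: W_4 → W_6 ← W_0 → W_5
  W_6 is a collider and W_6 is conditioned on, which opens it; W_0 is a fork and W_0 is not conditioned on — no node blocks this path, so it is active.
Since the path W_4 ← W_0 → W_5 is active, W_4 and W_5 are not d-separated given {W_1, W_3, W_6}.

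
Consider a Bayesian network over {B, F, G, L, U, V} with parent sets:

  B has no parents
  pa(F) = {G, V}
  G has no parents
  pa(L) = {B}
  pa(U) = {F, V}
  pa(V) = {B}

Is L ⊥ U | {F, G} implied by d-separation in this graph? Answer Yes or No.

There are 2 undirected paths between L and U; checking each against the conditioning set {F, G}:
Path 1: L ← B → V → F → U
  F is a chain here and F is conditioned on, so the path is blocked at F.
Path 2: L ← B → V → U
  B is a fork and B is not conditioned on; V is a chain and V is not conditioned on — no node blocks this path, so it is active.
At least one path is unblocked, so d-separation fails.

No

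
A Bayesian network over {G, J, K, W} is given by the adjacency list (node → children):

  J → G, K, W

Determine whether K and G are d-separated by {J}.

The only undirected path from K to G is:
Path 1: K ← J → G
  J is a fork here and J is conditioned on, so the path is blocked at J.
All paths are blocked; K ⊥ G | {J} holds.

Yes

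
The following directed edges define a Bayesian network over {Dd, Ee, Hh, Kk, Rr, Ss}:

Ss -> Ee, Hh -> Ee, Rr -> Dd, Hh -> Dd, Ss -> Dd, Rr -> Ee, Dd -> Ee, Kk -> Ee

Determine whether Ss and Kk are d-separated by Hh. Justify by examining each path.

Yes

Enumerating the 4 paths from Ss to Kk and testing each for blocking by {Hh}:
Path 1: Ss → Dd ← Rr → Ee ← Kk
  Dd is a collider here and neither Dd nor any of its descendants is conditioned on, so the collider stays closed — the path is blocked at Dd.
Path 2: Ss → Dd ← Hh → Ee ← Kk
  Dd is a collider here and neither Dd nor any of its descendants is conditioned on, so the collider stays closed — the path is blocked at Dd.
Path 3: Ss → Dd → Ee ← Kk
  Ee is a collider here and neither Ee nor any of its descendants is conditioned on, so the collider stays closed — the path is blocked at Ee.
Path 4: Ss → Ee ← Kk
  Ee is a collider here and neither Ee nor any of its descendants is conditioned on, so the collider stays closed — the path is blocked at Ee.
Since every path is blocked, d-separation holds.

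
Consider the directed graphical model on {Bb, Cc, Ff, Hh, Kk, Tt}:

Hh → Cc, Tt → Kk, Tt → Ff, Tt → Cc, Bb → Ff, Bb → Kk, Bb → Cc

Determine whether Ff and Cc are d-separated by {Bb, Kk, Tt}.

Enumerating the 4 paths from Ff to Cc and testing each for blocking by {Bb, Kk, Tt}:
  1. Ff ← Bb → Kk ← Tt → Cc — Bb:fork[blocks]; Kk:collider[open]; Tt:fork[blocks] ⇒ blocked
  2. Ff ← Bb → Cc — Bb:fork[blocks] ⇒ blocked
  3. Ff ← Tt → Kk ← Bb → Cc — Tt:fork[blocks]; Kk:collider[open]; Bb:fork[blocks] ⇒ blocked
  4. Ff ← Tt → Cc — Tt:fork[blocks] ⇒ blocked
All paths are blocked; Ff ⊥ Cc | {Bb, Kk, Tt} holds.

Yes — Ff and Cc are d-separated given {Bb, Kk, Tt}.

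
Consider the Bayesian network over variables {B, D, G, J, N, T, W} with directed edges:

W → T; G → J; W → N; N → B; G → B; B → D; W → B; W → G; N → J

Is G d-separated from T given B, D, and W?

There are 5 undirected paths between G and T; checking each against the conditioning set {B, D, W}:
  1. G ← W → T — W:fork[blocks] ⇒ blocked
  2. G → J ← N ← W → T — J:collider[blocks]; N:chain[open]; W:fork[blocks] ⇒ blocked
  3. G → J ← N → B ← W → T — J:collider[blocks]; N:fork[open]; B:collider[open]; W:fork[blocks] ⇒ blocked
  4. G → B ← W → T — B:collider[open]; W:fork[blocks] ⇒ blocked
  5. G → B ← N ← W → T — B:collider[open]; N:chain[open]; W:fork[blocks] ⇒ blocked
Every path is blocked, so G and T are d-separated given {B, D, W}.

Yes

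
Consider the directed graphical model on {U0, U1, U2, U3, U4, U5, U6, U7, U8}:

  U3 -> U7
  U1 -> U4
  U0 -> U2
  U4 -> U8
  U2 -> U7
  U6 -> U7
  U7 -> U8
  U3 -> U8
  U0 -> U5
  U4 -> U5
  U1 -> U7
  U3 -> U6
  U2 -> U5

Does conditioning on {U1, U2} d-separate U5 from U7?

Yes

There are 6 undirected paths between U5 and U7; checking each against the conditioning set {U1, U2}:
Path 1: U5 ← U0 → U2 → U7
  U2 is a chain here and U2 is conditioned on, so the path is blocked at U2.
Path 2: U5 ← U4 ← U1 → U7
  U1 is a fork here and U1 is conditioned on, so the path is blocked at U1.
Path 3: U5 ← U4 → U8 ← U3 → U7
  U8 is a collider here and neither U8 nor any of its descendants is conditioned on, so the collider stays closed — the path is blocked at U8.
Path 4: U5 ← U4 → U8 ← U3 → U6 → U7
  U8 is a collider here and neither U8 nor any of its descendants is conditioned on, so the collider stays closed — the path is blocked at U8.
Path 5: U5 ← U4 → U8 ← U7
  U8 is a collider here and neither U8 nor any of its descendants is conditioned on, so the collider stays closed — the path is blocked at U8.
Path 6: U5 ← U2 → U7
  U2 is a fork here and U2 is conditioned on, so the path is blocked at U2.
All paths are blocked; U5 ⊥ U7 | {U1, U2} holds.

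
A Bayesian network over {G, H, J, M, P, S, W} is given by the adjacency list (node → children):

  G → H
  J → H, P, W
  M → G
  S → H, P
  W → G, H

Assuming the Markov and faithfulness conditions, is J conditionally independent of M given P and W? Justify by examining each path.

Yes

We examine all 6 paths between J and M:
Path 1: J → P ← S → H ← W → G ← M
  H is a collider here and neither H nor any of its descendants is conditioned on, so the collider stays closed — the path is blocked at H.
Path 2: J → P ← S → H ← G ← M
  H is a collider here and neither H nor any of its descendants is conditioned on, so the collider stays closed — the path is blocked at H.
Path 3: J → W → G ← M
  W is a chain here and W is conditioned on, so the path is blocked at W.
Path 4: J → W → H ← G ← M
  W is a chain here and W is conditioned on, so the path is blocked at W.
Path 5: J → H ← W → G ← M
  H is a collider here and neither H nor any of its descendants is conditioned on, so the collider stays closed — the path is blocked at H.
Path 6: J → H ← G ← M
  H is a collider here and neither H nor any of its descendants is conditioned on, so the collider stays closed — the path is blocked at H.
All paths are blocked; J ⊥ M | {P, W} holds.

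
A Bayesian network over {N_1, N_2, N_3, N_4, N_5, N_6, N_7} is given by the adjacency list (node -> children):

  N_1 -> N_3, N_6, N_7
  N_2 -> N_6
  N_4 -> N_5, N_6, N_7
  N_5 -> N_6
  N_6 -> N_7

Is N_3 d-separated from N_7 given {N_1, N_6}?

Yes

There are 4 undirected paths between N_3 and N_7; checking each against the conditioning set {N_1, N_6}:
Path 1: N_3 ← N_1 → N_7
  N_1 is a fork here and N_1 is conditioned on, so the path is blocked at N_1.
Path 2: N_3 ← N_1 → N_6 → N_7
  N_1 is a fork here and N_1 is conditioned on, so the path is blocked at N_1.
Path 3: N_3 ← N_1 → N_6 ← N_5 ← N_4 → N_7
  N_1 is a fork here and N_1 is conditioned on, so the path is blocked at N_1.
Path 4: N_3 ← N_1 → N_6 ← N_4 → N_7
  N_1 is a fork here and N_1 is conditioned on, so the path is blocked at N_1.
All paths are blocked; N_3 ⊥ N_7 | {N_1, N_6} holds.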